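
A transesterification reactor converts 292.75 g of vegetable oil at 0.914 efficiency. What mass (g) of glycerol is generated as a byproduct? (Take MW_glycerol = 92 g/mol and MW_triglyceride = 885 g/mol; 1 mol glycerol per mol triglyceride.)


glycerol = oil * conv * (92/885)
= 292.75 * 0.914 * 92 / 885
= 27.8156 g

27.8156 g


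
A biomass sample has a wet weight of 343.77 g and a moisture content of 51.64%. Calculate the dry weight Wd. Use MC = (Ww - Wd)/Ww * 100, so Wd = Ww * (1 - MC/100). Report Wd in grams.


Wd = Ww * (1 - MC/100)
= 343.77 * (1 - 51.64/100)
= 166.2472 g

166.2472 g


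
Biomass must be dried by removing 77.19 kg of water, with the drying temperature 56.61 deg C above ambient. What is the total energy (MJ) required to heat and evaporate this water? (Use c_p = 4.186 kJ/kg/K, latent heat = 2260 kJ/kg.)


E = m_water * (4.186 * dT + 2260) / 1000
= 77.19 * (4.186 * 56.61 + 2260) / 1000
= 192.7411 MJ

192.7411 MJ


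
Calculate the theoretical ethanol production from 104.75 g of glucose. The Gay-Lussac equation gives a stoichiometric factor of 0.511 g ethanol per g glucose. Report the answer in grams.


Theoretical ethanol yield: m_EtOH = 0.511 * m_glucose
m_EtOH = 0.511 * 104.75 = 53.5273 g

53.5273 g


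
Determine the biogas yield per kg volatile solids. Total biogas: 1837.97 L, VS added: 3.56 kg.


Y = V / VS
= 1837.97 / 3.56
= 516.2837 L/kg VS

516.2837 L/kg VS


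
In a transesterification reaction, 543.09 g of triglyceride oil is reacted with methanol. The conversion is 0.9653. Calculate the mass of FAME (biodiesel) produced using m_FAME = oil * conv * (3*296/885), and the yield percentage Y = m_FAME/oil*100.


m_FAME = oil * conv * (3 * 296 / 885) = oil * conv * (888/885)
= 543.09 * 0.9653 * 888 / 885
= 526.0219 g
Y = m_FAME / oil * 100 = conv * (888/885) * 100
= 0.9653 * 888 / 885 * 100
= 96.86%

526.0219 g FAME; Y = 96.86%


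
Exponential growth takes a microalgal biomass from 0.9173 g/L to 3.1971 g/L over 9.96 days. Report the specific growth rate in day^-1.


mu = ln(X2/X1) / dt
= ln(3.1971/0.9173) / 9.96
= 0.1254 per day

0.1254 per day


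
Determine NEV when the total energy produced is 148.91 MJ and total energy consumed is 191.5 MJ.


NEV = E_out - E_in
= 148.91 - 191.5
= -42.5900 MJ

-42.5900 MJ


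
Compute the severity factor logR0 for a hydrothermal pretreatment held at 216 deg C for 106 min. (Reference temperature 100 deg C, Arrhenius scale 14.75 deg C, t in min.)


logR0 = log10(t * exp((T - 100) / 14.75))
= log10(106 * exp((216 - 100) / 14.75))
= 5.4408

5.4408


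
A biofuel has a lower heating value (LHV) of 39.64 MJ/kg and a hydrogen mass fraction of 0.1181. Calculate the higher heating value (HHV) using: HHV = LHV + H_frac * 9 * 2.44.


HHV = LHV + H_frac * 9 * 2.44
= 39.64 + 0.1181 * 9 * 2.44
= 42.2335 MJ/kg

42.2335 MJ/kg


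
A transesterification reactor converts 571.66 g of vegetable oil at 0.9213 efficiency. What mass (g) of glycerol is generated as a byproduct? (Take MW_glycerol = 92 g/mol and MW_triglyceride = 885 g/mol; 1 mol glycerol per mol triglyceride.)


glycerol = oil * conv * (92/885)
= 571.66 * 0.9213 * 92 / 885
= 54.7499 g

54.7499 g


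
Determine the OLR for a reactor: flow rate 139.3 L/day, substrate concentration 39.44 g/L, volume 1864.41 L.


OLR = Q * S / V
= 139.3 * 39.44 / 1864.41
= 2.9468 g/L/day

2.9468 g/L/day


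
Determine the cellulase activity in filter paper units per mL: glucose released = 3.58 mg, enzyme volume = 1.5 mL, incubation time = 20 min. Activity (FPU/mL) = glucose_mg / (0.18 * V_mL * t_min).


Activity = glucose_mg / (0.18 mg/umol * V_mL * t_min)
= 3.58 / (0.18 * 1.5 * 20)
= 0.6630 FPU/mL

0.6630 FPU/mL


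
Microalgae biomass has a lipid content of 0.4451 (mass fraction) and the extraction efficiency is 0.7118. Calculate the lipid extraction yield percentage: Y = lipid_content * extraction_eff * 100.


Y = lipid_content * extraction_eff * 100
= 0.4451 * 0.7118 * 100
= 31.6822%

31.6822%


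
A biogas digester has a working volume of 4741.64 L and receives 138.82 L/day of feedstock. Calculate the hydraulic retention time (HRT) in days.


HRT = V / Q
= 4741.64 / 138.82
= 34.1567 days

34.1567 days


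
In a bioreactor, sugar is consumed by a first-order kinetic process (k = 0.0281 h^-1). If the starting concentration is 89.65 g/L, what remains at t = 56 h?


S = S0 * exp(-k * t)
S = 89.65 * exp(-0.0281 * 56)
S = 18.5842 g/L

18.5842 g/L


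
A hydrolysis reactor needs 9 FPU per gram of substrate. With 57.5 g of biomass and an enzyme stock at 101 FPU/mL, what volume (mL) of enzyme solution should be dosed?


V = dosage * m_sub / activity
V = 9 * 57.5 / 101
V = 5.1238 mL

5.1238 mL


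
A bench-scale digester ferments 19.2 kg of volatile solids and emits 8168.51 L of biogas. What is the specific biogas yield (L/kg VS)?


Y = V / VS
= 8168.51 / 19.2
= 425.4432 L/kg VS

425.4432 L/kg VS


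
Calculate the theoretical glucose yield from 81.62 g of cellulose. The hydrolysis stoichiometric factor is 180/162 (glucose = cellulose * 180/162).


glucose = cellulose * 180/162
= 81.62 * 180/162
= 90.6889 g

90.6889 g


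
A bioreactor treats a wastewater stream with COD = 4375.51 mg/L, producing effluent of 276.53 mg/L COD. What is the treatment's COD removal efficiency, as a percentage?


eta = (COD_in - COD_out) / COD_in * 100
= (4375.51 - 276.53) / 4375.51 * 100
= 93.6801%

93.6801%


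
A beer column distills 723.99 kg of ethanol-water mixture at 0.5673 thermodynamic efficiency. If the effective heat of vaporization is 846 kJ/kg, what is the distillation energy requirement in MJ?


E = m * 846 / (eta * 1000)
= 723.99 * 846 / (0.5673 * 1000)
= 1079.6678 MJ

1079.6678 MJ


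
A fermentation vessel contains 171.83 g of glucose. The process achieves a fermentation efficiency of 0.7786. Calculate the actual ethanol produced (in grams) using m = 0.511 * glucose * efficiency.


Actual ethanol: m = 0.511 * 171.83 * 0.7786
m = 68.3651 g

68.3651 g


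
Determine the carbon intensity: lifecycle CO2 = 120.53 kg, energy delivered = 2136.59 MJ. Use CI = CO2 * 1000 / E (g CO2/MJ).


CI = CO2 * 1000 / E
= 120.53 * 1000 / 2136.59
= 56.4123 g CO2/MJ

56.4123 g CO2/MJ


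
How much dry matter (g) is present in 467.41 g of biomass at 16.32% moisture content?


Wd = Ww * (1 - MC/100)
= 467.41 * (1 - 16.32/100)
= 391.1287 g

391.1287 g


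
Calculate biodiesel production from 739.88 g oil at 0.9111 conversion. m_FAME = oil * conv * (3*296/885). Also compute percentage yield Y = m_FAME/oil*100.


m_FAME = oil * conv * (3 * 296 / 885) = oil * conv * (888/885)
= 739.88 * 0.9111 * 888 / 885
= 676.3898 g
Y = m_FAME / oil * 100 = conv * (888/885) * 100
= 0.9111 * 888 / 885 * 100
= 91.42%

676.3898 g FAME; Y = 91.42%


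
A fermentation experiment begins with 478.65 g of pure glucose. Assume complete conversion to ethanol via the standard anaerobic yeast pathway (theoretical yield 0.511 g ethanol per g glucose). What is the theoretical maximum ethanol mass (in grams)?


Theoretical ethanol yield: m_EtOH = 0.511 * m_glucose
m_EtOH = 0.511 * 478.65 = 244.5901 g

244.5901 g


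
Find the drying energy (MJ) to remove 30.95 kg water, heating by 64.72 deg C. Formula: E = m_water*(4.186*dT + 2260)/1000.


E = m_water * (4.186 * dT + 2260) / 1000
= 30.95 * (4.186 * 64.72 + 2260) / 1000
= 78.3319 MJ

78.3319 MJ


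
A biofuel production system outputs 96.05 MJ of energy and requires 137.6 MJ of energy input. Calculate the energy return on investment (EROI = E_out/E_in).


EROI = E_out / E_in
= 96.05 / 137.6
= 0.6980

0.6980


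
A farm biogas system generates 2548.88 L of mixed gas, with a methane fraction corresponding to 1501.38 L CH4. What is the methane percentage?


CH4% = V_CH4 / V_total * 100
= 1501.38 / 2548.88 * 100
= 58.9035%

58.9035%


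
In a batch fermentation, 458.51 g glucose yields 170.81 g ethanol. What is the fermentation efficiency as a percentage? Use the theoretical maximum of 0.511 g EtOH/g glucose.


Fermentation efficiency = (actual / (0.511 * glucose)) * 100
= (170.81 / (0.511 * 458.51)) * 100
= 72.9027%

72.9027%


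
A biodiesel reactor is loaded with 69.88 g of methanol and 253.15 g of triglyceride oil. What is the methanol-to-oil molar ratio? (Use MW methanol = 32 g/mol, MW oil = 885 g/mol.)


Molar ratio = n_MeOH / n_oil = (MeOH/32) / (oil/885) = (MeOH * 885) / (32 * oil)
= (69.88 * 885) / (32 * 253.15)
= 7.6343

7.6343


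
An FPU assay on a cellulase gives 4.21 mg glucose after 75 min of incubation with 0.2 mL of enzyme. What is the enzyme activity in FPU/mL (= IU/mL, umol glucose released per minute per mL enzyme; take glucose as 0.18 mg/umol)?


Activity = glucose_mg / (0.18 mg/umol * V_mL * t_min)
= 4.21 / (0.18 * 0.2 * 75)
= 1.5593 FPU/mL

1.5593 FPU/mL


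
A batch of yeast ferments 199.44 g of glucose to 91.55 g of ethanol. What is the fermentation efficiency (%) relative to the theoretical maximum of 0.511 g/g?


Fermentation efficiency = (actual / (0.511 * glucose)) * 100
= (91.55 / (0.511 * 199.44)) * 100
= 89.8308%

89.8308%


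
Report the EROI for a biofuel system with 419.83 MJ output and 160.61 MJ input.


EROI = E_out / E_in
= 419.83 / 160.61
= 2.6140

2.6140


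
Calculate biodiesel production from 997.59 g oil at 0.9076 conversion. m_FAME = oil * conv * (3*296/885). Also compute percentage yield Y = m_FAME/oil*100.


m_FAME = oil * conv * (3 * 296 / 885) = oil * conv * (888/885)
= 997.59 * 0.9076 * 888 / 885
= 908.4819 g
Y = m_FAME / oil * 100 = conv * (888/885) * 100
= 0.9076 * 888 / 885 * 100
= 91.07%

908.4819 g FAME; Y = 91.07%


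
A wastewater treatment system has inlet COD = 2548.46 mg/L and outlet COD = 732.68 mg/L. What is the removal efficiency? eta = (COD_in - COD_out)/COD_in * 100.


eta = (COD_in - COD_out) / COD_in * 100
= (2548.46 - 732.68) / 2548.46 * 100
= 71.2501%

71.2501%


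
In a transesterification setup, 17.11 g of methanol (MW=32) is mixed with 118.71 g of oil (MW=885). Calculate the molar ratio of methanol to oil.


Molar ratio = n_MeOH / n_oil = (MeOH/32) / (oil/885) = (MeOH * 885) / (32 * oil)
= (17.11 * 885) / (32 * 118.71)
= 3.9862

3.9862


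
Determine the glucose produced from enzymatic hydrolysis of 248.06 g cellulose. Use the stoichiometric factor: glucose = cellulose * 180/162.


glucose = cellulose * 180/162
= 248.06 * 180/162
= 275.6222 g

275.6222 g


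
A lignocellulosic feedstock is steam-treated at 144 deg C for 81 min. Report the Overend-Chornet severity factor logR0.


logR0 = log10(t * exp((T - 100) / 14.75))
= log10(81 * exp((144 - 100) / 14.75))
= 3.2040

3.2040


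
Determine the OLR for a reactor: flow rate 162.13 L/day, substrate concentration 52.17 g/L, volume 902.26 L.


OLR = Q * S / V
= 162.13 * 52.17 / 902.26
= 9.3746 g/L/day

9.3746 g/L/day


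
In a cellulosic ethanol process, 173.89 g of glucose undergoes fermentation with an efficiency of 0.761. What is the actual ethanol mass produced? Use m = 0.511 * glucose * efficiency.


Actual ethanol: m = 0.511 * 173.89 * 0.761
m = 67.6208 g

67.6208 g


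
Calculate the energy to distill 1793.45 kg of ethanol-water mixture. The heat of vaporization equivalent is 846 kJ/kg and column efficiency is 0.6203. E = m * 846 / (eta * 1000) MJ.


E = m * 846 / (eta * 1000)
= 1793.45 * 846 / (0.6203 * 1000)
= 2446.0079 MJ

2446.0079 MJ


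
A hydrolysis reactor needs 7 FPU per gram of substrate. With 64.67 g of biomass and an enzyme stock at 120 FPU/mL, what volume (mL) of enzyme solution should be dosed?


V = dosage * m_sub / activity
V = 7 * 64.67 / 120
V = 3.7724 mL

3.7724 mL


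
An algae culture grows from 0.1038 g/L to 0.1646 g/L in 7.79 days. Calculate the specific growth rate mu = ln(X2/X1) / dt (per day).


mu = ln(X2/X1) / dt
= ln(0.1646/0.1038) / 7.79
= 0.0592 per day

0.0592 per day


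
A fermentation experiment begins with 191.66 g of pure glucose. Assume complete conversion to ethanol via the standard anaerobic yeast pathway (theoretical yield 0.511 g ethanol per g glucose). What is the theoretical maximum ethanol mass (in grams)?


Theoretical ethanol yield: m_EtOH = 0.511 * m_glucose
m_EtOH = 0.511 * 191.66 = 97.9383 g

97.9383 g


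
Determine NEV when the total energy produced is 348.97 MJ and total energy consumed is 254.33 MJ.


NEV = E_out - E_in
= 348.97 - 254.33
= 94.6400 MJ

94.6400 MJ


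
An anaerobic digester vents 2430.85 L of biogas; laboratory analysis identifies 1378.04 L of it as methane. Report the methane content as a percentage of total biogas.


CH4% = V_CH4 / V_total * 100
= 1378.04 / 2430.85 * 100
= 56.6896%

56.6896%


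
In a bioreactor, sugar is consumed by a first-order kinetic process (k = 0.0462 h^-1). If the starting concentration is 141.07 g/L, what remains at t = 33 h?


S = S0 * exp(-k * t)
S = 141.07 * exp(-0.0462 * 33)
S = 30.7121 g/L

30.7121 g/L


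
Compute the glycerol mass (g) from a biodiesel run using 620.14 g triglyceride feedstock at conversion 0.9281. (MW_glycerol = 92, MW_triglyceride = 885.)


glycerol = oil * conv * (92/885)
= 620.14 * 0.9281 * 92 / 885
= 59.8314 g

59.8314 g


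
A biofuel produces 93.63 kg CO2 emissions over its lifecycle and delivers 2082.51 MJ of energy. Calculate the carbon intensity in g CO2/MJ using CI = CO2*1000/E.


CI = CO2 * 1000 / E
= 93.63 * 1000 / 2082.51
= 44.9602 g CO2/MJ

44.9602 g CO2/MJ


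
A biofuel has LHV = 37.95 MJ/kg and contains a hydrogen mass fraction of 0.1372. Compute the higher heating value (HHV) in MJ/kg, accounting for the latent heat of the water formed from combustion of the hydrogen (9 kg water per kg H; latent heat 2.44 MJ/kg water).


HHV = LHV + H_frac * 9 * 2.44
= 37.95 + 0.1372 * 9 * 2.44
= 40.9629 MJ/kg

40.9629 MJ/kg


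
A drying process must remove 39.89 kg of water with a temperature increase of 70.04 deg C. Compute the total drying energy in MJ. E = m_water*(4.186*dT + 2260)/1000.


E = m_water * (4.186 * dT + 2260) / 1000
= 39.89 * (4.186 * 70.04 + 2260) / 1000
= 101.8466 MJ

101.8466 MJ


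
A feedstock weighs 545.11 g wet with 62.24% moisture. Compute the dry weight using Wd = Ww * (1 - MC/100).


Wd = Ww * (1 - MC/100)
= 545.11 * (1 - 62.24/100)
= 205.8335 g

205.8335 g


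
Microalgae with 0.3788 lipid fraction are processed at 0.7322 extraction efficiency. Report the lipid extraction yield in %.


Y = lipid_content * extraction_eff * 100
= 0.3788 * 0.7322 * 100
= 27.7357%

27.7357%


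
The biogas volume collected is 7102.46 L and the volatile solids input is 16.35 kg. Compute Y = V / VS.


Y = V / VS
= 7102.46 / 16.35
= 434.4012 L/kg VS

434.4012 L/kg VS


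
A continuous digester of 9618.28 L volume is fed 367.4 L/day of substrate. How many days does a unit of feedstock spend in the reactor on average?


HRT = V / Q
= 9618.28 / 367.4
= 26.1793 days

26.1793 days


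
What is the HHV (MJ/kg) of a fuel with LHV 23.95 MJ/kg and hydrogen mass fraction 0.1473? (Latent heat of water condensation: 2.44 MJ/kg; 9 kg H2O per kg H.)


HHV = LHV + H_frac * 9 * 2.44
= 23.95 + 0.1473 * 9 * 2.44
= 27.1847 MJ/kg

27.1847 MJ/kg


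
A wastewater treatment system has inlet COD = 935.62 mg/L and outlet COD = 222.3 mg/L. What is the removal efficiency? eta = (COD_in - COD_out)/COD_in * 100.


eta = (COD_in - COD_out) / COD_in * 100
= (935.62 - 222.3) / 935.62 * 100
= 76.2404%

76.2404%


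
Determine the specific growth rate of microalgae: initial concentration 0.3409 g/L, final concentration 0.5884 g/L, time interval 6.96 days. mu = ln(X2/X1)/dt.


mu = ln(X2/X1) / dt
= ln(0.5884/0.3409) / 6.96
= 0.0784 per day

0.0784 per day


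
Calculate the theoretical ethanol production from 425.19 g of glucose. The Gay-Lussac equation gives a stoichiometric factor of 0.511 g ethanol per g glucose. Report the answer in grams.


Theoretical ethanol yield: m_EtOH = 0.511 * m_glucose
m_EtOH = 0.511 * 425.19 = 217.2721 g

217.2721 g


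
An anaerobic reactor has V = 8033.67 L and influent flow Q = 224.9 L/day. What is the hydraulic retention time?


HRT = V / Q
= 8033.67 / 224.9
= 35.7211 days

35.7211 days


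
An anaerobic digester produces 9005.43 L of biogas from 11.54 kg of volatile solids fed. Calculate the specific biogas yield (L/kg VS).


Y = V / VS
= 9005.43 / 11.54
= 780.3666 L/kg VS

780.3666 L/kg VS


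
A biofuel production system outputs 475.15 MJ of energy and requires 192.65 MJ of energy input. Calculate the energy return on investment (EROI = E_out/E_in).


EROI = E_out / E_in
= 475.15 / 192.65
= 2.4664

2.4664


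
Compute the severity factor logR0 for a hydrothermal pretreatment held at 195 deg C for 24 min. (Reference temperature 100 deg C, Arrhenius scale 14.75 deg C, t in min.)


logR0 = log10(t * exp((T - 100) / 14.75))
= log10(24 * exp((195 - 100) / 14.75))
= 4.1774

4.1774


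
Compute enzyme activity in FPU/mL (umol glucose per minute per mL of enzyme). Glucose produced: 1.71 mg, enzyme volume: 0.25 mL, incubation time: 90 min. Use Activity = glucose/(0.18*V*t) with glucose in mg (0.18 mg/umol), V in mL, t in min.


Activity = glucose_mg / (0.18 mg/umol * V_mL * t_min)
= 1.71 / (0.18 * 0.25 * 90)
= 0.4222 FPU/mL

0.4222 FPU/mL


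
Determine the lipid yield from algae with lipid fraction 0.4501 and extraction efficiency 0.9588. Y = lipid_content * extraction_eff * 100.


Y = lipid_content * extraction_eff * 100
= 0.4501 * 0.9588 * 100
= 43.1556%

43.1556%


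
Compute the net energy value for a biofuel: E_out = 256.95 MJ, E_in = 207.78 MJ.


NEV = E_out - E_in
= 256.95 - 207.78
= 49.1700 MJ

49.1700 MJ


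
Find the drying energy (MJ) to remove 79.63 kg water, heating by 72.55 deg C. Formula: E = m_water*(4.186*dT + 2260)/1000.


E = m_water * (4.186 * dT + 2260) / 1000
= 79.63 * (4.186 * 72.55 + 2260) / 1000
= 204.1470 MJ

204.1470 MJ


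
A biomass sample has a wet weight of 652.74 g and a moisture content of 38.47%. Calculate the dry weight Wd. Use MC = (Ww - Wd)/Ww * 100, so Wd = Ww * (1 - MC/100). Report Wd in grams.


Wd = Ww * (1 - MC/100)
= 652.74 * (1 - 38.47/100)
= 401.6309 g

401.6309 g


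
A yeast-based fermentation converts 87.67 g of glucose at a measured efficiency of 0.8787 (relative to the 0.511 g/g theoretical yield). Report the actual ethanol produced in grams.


Actual ethanol: m = 0.511 * 87.67 * 0.8787
m = 39.3652 g

39.3652 g


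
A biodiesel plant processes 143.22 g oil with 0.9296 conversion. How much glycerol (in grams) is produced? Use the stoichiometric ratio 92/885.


glycerol = oil * conv * (92/885)
= 143.22 * 0.9296 * 92 / 885
= 13.8403 g

13.8403 g


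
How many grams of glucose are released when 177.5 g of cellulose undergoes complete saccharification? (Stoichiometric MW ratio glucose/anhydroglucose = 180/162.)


glucose = cellulose * 180/162
= 177.5 * 180/162
= 197.2222 g

197.2222 g


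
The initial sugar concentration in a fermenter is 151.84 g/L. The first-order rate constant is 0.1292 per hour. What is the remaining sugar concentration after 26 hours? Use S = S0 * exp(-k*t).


S = S0 * exp(-k * t)
S = 151.84 * exp(-0.1292 * 26)
S = 5.2784 g/L

5.2784 g/L


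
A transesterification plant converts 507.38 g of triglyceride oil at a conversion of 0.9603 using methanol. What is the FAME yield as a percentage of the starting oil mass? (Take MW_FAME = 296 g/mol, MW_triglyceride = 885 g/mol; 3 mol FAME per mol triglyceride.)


m_FAME = oil * conv * (3 * 296 / 885) = oil * conv * (888/885)
= 507.38 * 0.9603 * 888 / 885
= 488.8887 g
Y = m_FAME / oil * 100 = conv * (888/885) * 100
= 0.9603 * 888 / 885 * 100
= 96.36%

96.36%


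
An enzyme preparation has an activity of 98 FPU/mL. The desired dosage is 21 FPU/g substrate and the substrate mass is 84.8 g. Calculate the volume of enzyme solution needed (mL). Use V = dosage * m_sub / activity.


V = dosage * m_sub / activity
V = 21 * 84.8 / 98
V = 18.1714 mL

18.1714 mL


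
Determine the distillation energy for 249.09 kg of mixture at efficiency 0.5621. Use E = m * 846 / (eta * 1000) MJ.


E = m * 846 / (eta * 1000)
= 249.09 * 846 / (0.5621 * 1000)
= 374.8980 MJ

374.8980 MJ


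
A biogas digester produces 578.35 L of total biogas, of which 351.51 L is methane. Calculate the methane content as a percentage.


CH4% = V_CH4 / V_total * 100
= 351.51 / 578.35 * 100
= 60.7781%

60.7781%


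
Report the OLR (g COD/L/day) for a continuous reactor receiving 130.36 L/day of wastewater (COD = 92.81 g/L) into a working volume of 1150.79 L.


OLR = Q * S / V
= 130.36 * 92.81 / 1150.79
= 10.5134 g/L/day

10.5134 g/L/day


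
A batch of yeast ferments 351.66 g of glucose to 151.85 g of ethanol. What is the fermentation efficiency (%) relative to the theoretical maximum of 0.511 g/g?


Fermentation efficiency = (actual / (0.511 * glucose)) * 100
= (151.85 / (0.511 * 351.66)) * 100
= 84.5028%

84.5028%


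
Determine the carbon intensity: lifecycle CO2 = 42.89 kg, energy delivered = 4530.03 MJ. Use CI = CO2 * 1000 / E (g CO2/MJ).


CI = CO2 * 1000 / E
= 42.89 * 1000 / 4530.03
= 9.4679 g CO2/MJ

9.4679 g CO2/MJ


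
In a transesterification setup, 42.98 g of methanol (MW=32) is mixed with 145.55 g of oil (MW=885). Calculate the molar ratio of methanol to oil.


Molar ratio = n_MeOH / n_oil = (MeOH/32) / (oil/885) = (MeOH * 885) / (32 * oil)
= (42.98 * 885) / (32 * 145.55)
= 8.1667

8.1667


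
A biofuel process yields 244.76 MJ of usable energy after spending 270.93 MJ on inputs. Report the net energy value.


NEV = E_out - E_in
= 244.76 - 270.93
= -26.1700 MJ

-26.1700 MJ


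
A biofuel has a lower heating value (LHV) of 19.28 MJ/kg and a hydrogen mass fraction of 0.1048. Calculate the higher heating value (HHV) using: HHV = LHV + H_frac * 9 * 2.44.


HHV = LHV + H_frac * 9 * 2.44
= 19.28 + 0.1048 * 9 * 2.44
= 21.5814 MJ/kg

21.5814 MJ/kg


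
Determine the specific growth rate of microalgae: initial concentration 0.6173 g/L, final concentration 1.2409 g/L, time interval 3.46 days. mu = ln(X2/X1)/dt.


mu = ln(X2/X1) / dt
= ln(1.2409/0.6173) / 3.46
= 0.2018 per day

0.2018 per day


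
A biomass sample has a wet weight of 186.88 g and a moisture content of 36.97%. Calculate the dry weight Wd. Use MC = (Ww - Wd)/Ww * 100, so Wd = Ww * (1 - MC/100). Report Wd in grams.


Wd = Ww * (1 - MC/100)
= 186.88 * (1 - 36.97/100)
= 117.7905 g

117.7905 g


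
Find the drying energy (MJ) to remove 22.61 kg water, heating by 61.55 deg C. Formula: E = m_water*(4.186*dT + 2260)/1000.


E = m_water * (4.186 * dT + 2260) / 1000
= 22.61 * (4.186 * 61.55 + 2260) / 1000
= 56.9240 MJ

56.9240 MJ


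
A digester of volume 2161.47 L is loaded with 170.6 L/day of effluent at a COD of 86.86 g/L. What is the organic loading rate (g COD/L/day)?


OLR = Q * S / V
= 170.6 * 86.86 / 2161.47
= 6.8557 g/L/day

6.8557 g/L/day


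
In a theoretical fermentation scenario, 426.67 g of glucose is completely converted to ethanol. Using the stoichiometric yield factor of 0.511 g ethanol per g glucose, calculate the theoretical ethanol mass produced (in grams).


Theoretical ethanol yield: m_EtOH = 0.511 * m_glucose
m_EtOH = 0.511 * 426.67 = 218.0284 g

218.0284 g


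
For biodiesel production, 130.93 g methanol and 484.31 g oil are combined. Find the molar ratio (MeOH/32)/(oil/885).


Molar ratio = n_MeOH / n_oil = (MeOH/32) / (oil/885) = (MeOH * 885) / (32 * oil)
= (130.93 * 885) / (32 * 484.31)
= 7.4767

7.4767


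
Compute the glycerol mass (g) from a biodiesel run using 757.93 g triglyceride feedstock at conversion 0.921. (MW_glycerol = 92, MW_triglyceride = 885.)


glycerol = oil * conv * (92/885)
= 757.93 * 0.921 * 92 / 885
= 72.5660 g

72.5660 g


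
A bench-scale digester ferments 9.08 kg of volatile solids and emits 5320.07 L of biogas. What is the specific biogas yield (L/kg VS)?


Y = V / VS
= 5320.07 / 9.08
= 585.9108 L/kg VS

585.9108 L/kg VS


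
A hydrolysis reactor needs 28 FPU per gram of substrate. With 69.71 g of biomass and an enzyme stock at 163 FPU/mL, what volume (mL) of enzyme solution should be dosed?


V = dosage * m_sub / activity
V = 28 * 69.71 / 163
V = 11.9747 mL

11.9747 mL


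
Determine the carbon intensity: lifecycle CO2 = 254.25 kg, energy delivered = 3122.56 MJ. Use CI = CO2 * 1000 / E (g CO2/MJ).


CI = CO2 * 1000 / E
= 254.25 * 1000 / 3122.56
= 81.4236 g CO2/MJ

81.4236 g CO2/MJ


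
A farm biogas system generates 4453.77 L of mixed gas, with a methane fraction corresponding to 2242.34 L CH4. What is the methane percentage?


CH4% = V_CH4 / V_total * 100
= 2242.34 / 4453.77 * 100
= 50.3470%

50.3470%


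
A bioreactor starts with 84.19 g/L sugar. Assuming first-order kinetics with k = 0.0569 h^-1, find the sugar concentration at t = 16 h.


S = S0 * exp(-k * t)
S = 84.19 * exp(-0.0569 * 16)
S = 33.8750 g/L

33.8750 g/L


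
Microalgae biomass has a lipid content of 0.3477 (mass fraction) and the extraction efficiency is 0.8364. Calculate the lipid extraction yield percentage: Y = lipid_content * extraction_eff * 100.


Y = lipid_content * extraction_eff * 100
= 0.3477 * 0.8364 * 100
= 29.0816%

29.0816%


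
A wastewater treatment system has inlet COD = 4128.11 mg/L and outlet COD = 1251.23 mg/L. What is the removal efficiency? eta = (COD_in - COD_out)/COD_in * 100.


eta = (COD_in - COD_out) / COD_in * 100
= (4128.11 - 1251.23) / 4128.11 * 100
= 69.6900%

69.6900%


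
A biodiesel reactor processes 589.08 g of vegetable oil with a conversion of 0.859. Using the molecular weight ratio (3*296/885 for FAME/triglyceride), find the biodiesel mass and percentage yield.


m_FAME = oil * conv * (3 * 296 / 885) = oil * conv * (888/885)
= 589.08 * 0.859 * 888 / 885
= 507.7350 g
Y = m_FAME / oil * 100 = conv * (888/885) * 100
= 0.859 * 888 / 885 * 100
= 86.19%

507.7350 g FAME; Y = 86.19%


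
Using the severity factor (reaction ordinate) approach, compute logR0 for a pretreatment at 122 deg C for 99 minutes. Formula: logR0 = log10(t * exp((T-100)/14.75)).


logR0 = log10(t * exp((T - 100) / 14.75))
= log10(99 * exp((122 - 100) / 14.75))
= 2.6434

2.6434


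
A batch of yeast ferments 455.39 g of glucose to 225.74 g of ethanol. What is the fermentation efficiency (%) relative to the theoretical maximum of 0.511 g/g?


Fermentation efficiency = (actual / (0.511 * glucose)) * 100
= (225.74 / (0.511 * 455.39)) * 100
= 97.0072%

97.0072%


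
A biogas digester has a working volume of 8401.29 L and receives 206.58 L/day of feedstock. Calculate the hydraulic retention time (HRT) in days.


HRT = V / Q
= 8401.29 / 206.58
= 40.6685 days

40.6685 days


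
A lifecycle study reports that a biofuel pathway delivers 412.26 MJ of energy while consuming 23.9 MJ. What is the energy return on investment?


EROI = E_out / E_in
= 412.26 / 23.9
= 17.2494

17.2494


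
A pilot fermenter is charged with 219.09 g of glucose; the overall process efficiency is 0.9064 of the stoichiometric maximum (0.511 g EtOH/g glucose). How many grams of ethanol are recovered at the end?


Actual ethanol: m = 0.511 * 219.09 * 0.9064
m = 101.4760 g

101.4760 g


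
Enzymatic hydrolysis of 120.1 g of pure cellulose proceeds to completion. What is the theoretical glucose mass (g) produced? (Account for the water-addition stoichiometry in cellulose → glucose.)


glucose = cellulose * 180/162
= 120.1 * 180/162
= 133.4444 g

133.4444 g


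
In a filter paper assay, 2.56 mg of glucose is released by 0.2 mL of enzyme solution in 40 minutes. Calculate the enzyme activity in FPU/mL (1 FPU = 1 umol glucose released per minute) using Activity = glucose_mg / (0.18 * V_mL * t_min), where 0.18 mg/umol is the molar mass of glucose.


Activity = glucose_mg / (0.18 mg/umol * V_mL * t_min)
= 2.56 / (0.18 * 0.2 * 40)
= 1.7778 FPU/mL

1.7778 FPU/mL


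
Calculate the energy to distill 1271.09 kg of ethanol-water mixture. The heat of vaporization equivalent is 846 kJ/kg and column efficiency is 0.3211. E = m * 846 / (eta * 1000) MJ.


E = m * 846 / (eta * 1000)
= 1271.09 * 846 / (0.3211 * 1000)
= 3348.9322 MJ

3348.9322 MJ


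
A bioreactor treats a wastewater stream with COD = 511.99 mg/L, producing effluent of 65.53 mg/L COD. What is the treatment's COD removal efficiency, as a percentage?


eta = (COD_in - COD_out) / COD_in * 100
= (511.99 - 65.53) / 511.99 * 100
= 87.2009%

87.2009%


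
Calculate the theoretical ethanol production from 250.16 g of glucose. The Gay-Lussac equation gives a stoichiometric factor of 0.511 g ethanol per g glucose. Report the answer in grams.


Theoretical ethanol yield: m_EtOH = 0.511 * m_glucose
m_EtOH = 0.511 * 250.16 = 127.8318 g

127.8318 g


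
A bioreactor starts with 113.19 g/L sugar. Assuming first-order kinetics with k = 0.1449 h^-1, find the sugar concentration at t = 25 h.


S = S0 * exp(-k * t)
S = 113.19 * exp(-0.1449 * 25)
S = 3.0240 g/L

3.0240 g/L


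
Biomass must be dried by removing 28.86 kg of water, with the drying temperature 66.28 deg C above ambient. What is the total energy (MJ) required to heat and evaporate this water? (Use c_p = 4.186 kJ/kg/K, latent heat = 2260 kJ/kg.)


E = m_water * (4.186 * dT + 2260) / 1000
= 28.86 * (4.186 * 66.28 + 2260) / 1000
= 73.2308 MJ

73.2308 MJ


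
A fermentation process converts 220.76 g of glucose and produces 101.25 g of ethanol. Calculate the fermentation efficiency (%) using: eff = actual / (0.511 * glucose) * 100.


Fermentation efficiency = (actual / (0.511 * glucose)) * 100
= (101.25 / (0.511 * 220.76)) * 100
= 89.7540%

89.7540%


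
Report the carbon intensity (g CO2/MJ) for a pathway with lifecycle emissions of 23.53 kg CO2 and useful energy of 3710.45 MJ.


CI = CO2 * 1000 / E
= 23.53 * 1000 / 3710.45
= 6.3415 g CO2/MJ

6.3415 g CO2/MJ


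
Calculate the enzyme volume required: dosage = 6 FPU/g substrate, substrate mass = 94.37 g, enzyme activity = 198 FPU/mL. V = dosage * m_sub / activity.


V = dosage * m_sub / activity
V = 6 * 94.37 / 198
V = 2.8597 mL

2.8597 mL


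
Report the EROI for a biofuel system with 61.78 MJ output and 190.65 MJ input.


EROI = E_out / E_in
= 61.78 / 190.65
= 0.3240

0.3240


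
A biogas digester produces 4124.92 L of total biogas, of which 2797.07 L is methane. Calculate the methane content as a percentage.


CH4% = V_CH4 / V_total * 100
= 2797.07 / 4124.92 * 100
= 67.8091%

67.8091%


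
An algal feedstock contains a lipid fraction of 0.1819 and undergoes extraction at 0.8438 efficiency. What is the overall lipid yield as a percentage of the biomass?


Y = lipid_content * extraction_eff * 100
= 0.1819 * 0.8438 * 100
= 15.3487%

15.3487%


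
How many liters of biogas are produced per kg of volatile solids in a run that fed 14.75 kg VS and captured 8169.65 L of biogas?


Y = V / VS
= 8169.65 / 14.75
= 553.8746 L/kg VS

553.8746 L/kg VS


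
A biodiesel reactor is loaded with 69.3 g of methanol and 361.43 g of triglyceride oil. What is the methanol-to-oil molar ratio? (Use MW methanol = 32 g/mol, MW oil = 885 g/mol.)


Molar ratio = n_MeOH / n_oil = (MeOH/32) / (oil/885) = (MeOH * 885) / (32 * oil)
= (69.3 * 885) / (32 * 361.43)
= 5.3028

5.3028


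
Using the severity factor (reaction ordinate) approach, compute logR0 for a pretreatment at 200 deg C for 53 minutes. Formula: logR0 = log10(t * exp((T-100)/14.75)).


logR0 = log10(t * exp((T - 100) / 14.75))
= log10(53 * exp((200 - 100) / 14.75))
= 4.6686

4.6686


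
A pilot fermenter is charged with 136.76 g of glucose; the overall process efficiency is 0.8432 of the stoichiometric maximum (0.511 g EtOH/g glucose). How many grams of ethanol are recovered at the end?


Actual ethanol: m = 0.511 * 136.76 * 0.8432
m = 58.9265 g

58.9265 g


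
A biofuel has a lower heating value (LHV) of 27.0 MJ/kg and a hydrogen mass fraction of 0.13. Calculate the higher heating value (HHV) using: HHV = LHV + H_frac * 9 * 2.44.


HHV = LHV + H_frac * 9 * 2.44
= 27.0 + 0.13 * 9 * 2.44
= 29.8548 MJ/kg

29.8548 MJ/kg


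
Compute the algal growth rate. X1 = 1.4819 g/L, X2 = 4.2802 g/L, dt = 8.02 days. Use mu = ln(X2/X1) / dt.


mu = ln(X2/X1) / dt
= ln(4.2802/1.4819) / 8.02
= 0.1323 per day

0.1323 per day


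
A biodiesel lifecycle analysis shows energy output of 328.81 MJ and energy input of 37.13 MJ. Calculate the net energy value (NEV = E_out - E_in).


NEV = E_out - E_in
= 328.81 - 37.13
= 291.6800 MJ

291.6800 MJ


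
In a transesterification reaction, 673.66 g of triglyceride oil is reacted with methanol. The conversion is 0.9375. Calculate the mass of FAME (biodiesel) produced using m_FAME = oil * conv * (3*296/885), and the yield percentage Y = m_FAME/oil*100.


m_FAME = oil * conv * (3 * 296 / 885) = oil * conv * (888/885)
= 673.66 * 0.9375 * 888 / 885
= 633.6971 g
Y = m_FAME / oil * 100 = conv * (888/885) * 100
= 0.9375 * 888 / 885 * 100
= 94.07%

633.6971 g FAME; Y = 94.07%


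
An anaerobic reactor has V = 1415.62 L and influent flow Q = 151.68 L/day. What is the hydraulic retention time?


HRT = V / Q
= 1415.62 / 151.68
= 9.3329 days

9.3329 days


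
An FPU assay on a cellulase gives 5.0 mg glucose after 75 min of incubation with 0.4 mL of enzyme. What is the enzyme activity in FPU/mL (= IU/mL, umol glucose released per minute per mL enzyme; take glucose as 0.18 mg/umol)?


Activity = glucose_mg / (0.18 mg/umol * V_mL * t_min)
= 5.0 / (0.18 * 0.4 * 75)
= 0.9259 FPU/mL

0.9259 FPU/mL


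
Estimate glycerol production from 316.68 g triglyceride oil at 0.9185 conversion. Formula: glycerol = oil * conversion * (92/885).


glycerol = oil * conv * (92/885)
= 316.68 * 0.9185 * 92 / 885
= 30.2374 g

30.2374 g


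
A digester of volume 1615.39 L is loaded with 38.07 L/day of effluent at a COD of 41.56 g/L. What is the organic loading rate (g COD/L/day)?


OLR = Q * S / V
= 38.07 * 41.56 / 1615.39
= 0.9794 g/L/day

0.9794 g/L/day


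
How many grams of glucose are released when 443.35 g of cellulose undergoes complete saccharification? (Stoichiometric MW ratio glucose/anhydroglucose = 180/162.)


glucose = cellulose * 180/162
= 443.35 * 180/162
= 492.6111 g

492.6111 g


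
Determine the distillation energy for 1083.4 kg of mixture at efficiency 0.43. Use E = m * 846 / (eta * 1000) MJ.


E = m * 846 / (eta * 1000)
= 1083.4 * 846 / (0.43 * 1000)
= 2131.5265 MJ

2131.5265 MJ


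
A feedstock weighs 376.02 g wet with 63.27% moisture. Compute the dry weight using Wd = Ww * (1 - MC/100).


Wd = Ww * (1 - MC/100)
= 376.02 * (1 - 63.27/100)
= 138.1121 g

138.1121 g


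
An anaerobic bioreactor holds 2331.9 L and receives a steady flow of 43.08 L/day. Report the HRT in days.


HRT = V / Q
= 2331.9 / 43.08
= 54.1295 days

54.1295 days


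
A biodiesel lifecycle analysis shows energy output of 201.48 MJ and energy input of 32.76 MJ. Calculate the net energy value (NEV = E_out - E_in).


NEV = E_out - E_in
= 201.48 - 32.76
= 168.7200 MJ

168.7200 MJ


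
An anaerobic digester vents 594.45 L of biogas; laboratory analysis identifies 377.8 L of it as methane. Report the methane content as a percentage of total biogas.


CH4% = V_CH4 / V_total * 100
= 377.8 / 594.45 * 100
= 63.5545%

63.5545%


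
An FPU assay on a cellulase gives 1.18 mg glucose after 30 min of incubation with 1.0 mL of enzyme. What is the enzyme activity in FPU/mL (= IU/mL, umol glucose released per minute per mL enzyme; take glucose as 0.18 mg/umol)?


Activity = glucose_mg / (0.18 mg/umol * V_mL * t_min)
= 1.18 / (0.18 * 1.0 * 30)
= 0.2185 FPU/mL

0.2185 FPU/mL


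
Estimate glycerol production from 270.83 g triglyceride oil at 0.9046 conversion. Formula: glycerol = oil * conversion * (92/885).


glycerol = oil * conv * (92/885)
= 270.83 * 0.9046 * 92 / 885
= 25.4682 g

25.4682 g


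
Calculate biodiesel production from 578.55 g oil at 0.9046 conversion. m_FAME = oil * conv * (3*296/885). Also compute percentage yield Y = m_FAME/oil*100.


m_FAME = oil * conv * (3 * 296 / 885) = oil * conv * (888/885)
= 578.55 * 0.9046 * 888 / 885
= 525.1304 g
Y = m_FAME / oil * 100 = conv * (888/885) * 100
= 0.9046 * 888 / 885 * 100
= 90.77%

525.1304 g FAME; Y = 90.77%


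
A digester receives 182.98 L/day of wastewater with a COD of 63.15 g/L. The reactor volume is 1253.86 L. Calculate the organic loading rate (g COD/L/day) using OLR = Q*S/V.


OLR = Q * S / V
= 182.98 * 63.15 / 1253.86
= 9.2157 g/L/day

9.2157 g/L/day


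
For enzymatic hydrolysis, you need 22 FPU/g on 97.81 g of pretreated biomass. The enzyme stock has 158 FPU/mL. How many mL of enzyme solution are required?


V = dosage * m_sub / activity
V = 22 * 97.81 / 158
V = 13.6191 mL

13.6191 mL


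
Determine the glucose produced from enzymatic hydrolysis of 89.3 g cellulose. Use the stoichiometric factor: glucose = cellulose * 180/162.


glucose = cellulose * 180/162
= 89.3 * 180/162
= 99.2222 g

99.2222 g


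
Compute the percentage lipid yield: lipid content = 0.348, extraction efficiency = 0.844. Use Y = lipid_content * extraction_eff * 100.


Y = lipid_content * extraction_eff * 100
= 0.348 * 0.844 * 100
= 29.3712%

29.3712%


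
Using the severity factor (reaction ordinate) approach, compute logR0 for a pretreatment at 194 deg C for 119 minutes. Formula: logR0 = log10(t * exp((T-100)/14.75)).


logR0 = log10(t * exp((T - 100) / 14.75))
= log10(119 * exp((194 - 100) / 14.75))
= 4.8433

4.8433


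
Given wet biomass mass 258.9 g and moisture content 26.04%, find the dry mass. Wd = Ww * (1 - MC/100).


Wd = Ww * (1 - MC/100)
= 258.9 * (1 - 26.04/100)
= 191.4824 g

191.4824 g


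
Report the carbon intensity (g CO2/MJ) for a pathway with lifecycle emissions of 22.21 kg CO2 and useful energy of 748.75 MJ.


CI = CO2 * 1000 / E
= 22.21 * 1000 / 748.75
= 29.6628 g CO2/MJ

29.6628 g CO2/MJ


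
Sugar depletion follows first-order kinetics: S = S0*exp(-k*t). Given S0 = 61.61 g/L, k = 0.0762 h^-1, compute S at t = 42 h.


S = S0 * exp(-k * t)
S = 61.61 * exp(-0.0762 * 42)
S = 2.5104 g/L

2.5104 g/L


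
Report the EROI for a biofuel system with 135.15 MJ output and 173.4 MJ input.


EROI = E_out / E_in
= 135.15 / 173.4
= 0.7794

0.7794


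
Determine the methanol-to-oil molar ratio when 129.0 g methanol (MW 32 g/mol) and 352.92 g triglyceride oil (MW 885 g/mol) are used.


Molar ratio = n_MeOH / n_oil = (MeOH/32) / (oil/885) = (MeOH * 885) / (32 * oil)
= (129.0 * 885) / (32 * 352.92)
= 10.1090

10.1090


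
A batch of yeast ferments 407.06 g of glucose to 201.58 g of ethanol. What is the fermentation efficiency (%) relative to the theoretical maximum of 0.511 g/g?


Fermentation efficiency = (actual / (0.511 * glucose)) * 100
= (201.58 / (0.511 * 407.06)) * 100
= 96.9099%

96.9099%


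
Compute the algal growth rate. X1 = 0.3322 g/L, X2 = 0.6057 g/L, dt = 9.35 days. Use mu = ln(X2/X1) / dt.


mu = ln(X2/X1) / dt
= ln(0.6057/0.3322) / 9.35
= 0.0642 per day

0.0642 per day


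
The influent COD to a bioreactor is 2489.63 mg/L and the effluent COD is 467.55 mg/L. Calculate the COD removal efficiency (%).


eta = (COD_in - COD_out) / COD_in * 100
= (2489.63 - 467.55) / 2489.63 * 100
= 81.2201%

81.2201%


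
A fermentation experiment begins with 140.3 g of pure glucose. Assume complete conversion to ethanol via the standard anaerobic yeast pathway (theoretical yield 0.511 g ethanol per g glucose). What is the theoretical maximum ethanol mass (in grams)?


Theoretical ethanol yield: m_EtOH = 0.511 * m_glucose
m_EtOH = 0.511 * 140.3 = 71.6933 g

71.6933 g


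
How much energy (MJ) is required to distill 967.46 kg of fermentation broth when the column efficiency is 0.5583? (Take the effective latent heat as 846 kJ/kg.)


E = m * 846 / (eta * 1000)
= 967.46 * 846 / (0.5583 * 1000)
= 1466.0060 MJ

1466.0060 MJ
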